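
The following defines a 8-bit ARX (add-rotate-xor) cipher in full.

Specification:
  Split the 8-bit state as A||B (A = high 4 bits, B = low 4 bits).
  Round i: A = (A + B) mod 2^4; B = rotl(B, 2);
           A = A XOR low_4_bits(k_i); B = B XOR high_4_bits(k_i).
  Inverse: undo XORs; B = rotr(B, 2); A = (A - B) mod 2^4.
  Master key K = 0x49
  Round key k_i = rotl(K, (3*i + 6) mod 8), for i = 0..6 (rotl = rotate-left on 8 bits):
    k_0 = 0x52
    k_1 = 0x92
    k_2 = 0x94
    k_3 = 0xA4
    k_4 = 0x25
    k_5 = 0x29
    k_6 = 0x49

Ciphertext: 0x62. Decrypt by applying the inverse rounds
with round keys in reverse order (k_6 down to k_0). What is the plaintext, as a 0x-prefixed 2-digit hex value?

0x43

s_0 = ciphertext = 0x62
s_1 = InvRound(s_0, k_6) = 0x69
s_2 = InvRound(s_1, k_5) = 0x1E
s_3 = InvRound(s_2, k_4) = 0x13
s_4 = InvRound(s_3, k_3) = 0xF6
s_5 = InvRound(s_4, k_2) = 0xCF
s_6 = InvRound(s_5, k_1) = 0x59
s_7 = InvRound(s_6, k_0) = 0x43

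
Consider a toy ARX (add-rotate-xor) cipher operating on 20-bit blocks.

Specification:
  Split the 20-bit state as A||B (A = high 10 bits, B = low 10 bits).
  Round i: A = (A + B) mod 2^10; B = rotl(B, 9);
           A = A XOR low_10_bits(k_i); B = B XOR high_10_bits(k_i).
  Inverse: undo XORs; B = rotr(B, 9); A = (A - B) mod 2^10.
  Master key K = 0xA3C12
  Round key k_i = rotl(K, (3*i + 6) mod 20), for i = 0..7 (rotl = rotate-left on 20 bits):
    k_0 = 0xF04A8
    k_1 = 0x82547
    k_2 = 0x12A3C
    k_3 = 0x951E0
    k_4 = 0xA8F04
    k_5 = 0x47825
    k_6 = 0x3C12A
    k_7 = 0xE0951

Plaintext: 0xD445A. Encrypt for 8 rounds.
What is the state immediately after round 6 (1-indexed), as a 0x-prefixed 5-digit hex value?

s_0 = plaintext = 0xD445A
s_1 = Round(s_0, k_0) = 0xC0FEC
s_2 = Round(s_1, k_1) = 0xEA3FF
s_3 = Round(s_2, k_2) = 0x66FB5
s_4 = Round(s_3, k_3) = 0x2C18E
s_5 = Round(s_4, k_4) = 0x4EA64
s_6 = Round(s_5, k_5) = 0xEEC2C
s_7 = Round(s_6, k_6) = 0xB34E6
s_8 = Round(s_7, k_7) = 0xB8BF1

0xEEC2C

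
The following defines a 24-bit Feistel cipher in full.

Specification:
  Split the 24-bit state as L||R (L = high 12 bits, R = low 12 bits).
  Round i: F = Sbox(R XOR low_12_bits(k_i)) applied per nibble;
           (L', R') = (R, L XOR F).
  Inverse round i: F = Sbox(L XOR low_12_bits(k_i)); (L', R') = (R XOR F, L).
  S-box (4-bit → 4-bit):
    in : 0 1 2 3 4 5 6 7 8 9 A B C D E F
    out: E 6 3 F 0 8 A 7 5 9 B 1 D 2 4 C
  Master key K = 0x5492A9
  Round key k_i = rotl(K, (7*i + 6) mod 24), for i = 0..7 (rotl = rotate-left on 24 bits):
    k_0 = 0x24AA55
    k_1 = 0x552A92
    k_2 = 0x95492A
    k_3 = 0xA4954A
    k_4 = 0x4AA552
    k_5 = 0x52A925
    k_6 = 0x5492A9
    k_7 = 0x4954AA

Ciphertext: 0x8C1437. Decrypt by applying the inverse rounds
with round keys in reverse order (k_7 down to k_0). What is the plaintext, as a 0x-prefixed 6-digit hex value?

s_0 = ciphertext = 0x8C1437
s_1 = InvRound(s_0, k_7) = 0x9968C1
s_2 = InvRound(s_1, k_6) = 0x93D996
s_3 = InvRound(s_2, k_5) = 0x7F393D
s_4 = InvRound(s_3, k_4) = 0xA8B7F3
s_5 = InvRound(s_4, k_3) = 0xB25A8B
s_6 = InvRound(s_5, k_2) = 0x967B25
s_7 = InvRound(s_6, k_1) = 0x4ED967
s_8 = InvRound(s_7, k_0) = 0xD724ED

0xD724ED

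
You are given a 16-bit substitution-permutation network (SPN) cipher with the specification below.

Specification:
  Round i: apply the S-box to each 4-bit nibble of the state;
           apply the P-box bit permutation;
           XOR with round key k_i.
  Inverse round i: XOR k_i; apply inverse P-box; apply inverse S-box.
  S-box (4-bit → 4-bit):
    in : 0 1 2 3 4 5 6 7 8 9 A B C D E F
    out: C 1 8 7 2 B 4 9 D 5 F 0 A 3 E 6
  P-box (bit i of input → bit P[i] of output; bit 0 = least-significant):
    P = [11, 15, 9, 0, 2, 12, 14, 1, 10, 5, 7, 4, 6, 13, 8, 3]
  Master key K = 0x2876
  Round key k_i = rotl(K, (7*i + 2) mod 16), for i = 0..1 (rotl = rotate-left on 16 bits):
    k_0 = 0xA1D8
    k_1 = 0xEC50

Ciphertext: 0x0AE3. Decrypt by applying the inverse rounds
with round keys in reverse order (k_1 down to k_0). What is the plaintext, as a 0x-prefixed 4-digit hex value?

0x3083

s_0 = ciphertext = 0x0AE3
s_1 = InvRound(s_0, k_1) = 0x4A0E
s_2 = InvRound(s_1, k_0) = 0x3083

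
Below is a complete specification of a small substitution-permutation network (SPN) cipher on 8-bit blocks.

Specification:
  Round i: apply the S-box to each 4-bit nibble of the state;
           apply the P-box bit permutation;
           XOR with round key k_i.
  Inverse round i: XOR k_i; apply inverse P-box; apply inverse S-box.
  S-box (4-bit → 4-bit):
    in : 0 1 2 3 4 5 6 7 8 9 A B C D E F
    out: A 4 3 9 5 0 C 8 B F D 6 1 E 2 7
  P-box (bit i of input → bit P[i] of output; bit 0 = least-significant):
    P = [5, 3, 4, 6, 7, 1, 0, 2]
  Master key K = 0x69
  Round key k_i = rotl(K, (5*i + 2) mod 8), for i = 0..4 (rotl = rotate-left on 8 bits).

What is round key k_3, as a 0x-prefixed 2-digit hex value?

0xD2

K = 0x69
k_0 = rotl(K, (5*0+2) mod 8) = rotl(K, 2) = 0xA5
k_1 = rotl(K, (5*1+2) mod 8) = rotl(K, 7) = 0xB4
k_2 = rotl(K, (5*2+2) mod 8) = rotl(K, 4) = 0x96
k_3 = rotl(K, (5*3+2) mod 8) = rotl(K, 1) = 0xD2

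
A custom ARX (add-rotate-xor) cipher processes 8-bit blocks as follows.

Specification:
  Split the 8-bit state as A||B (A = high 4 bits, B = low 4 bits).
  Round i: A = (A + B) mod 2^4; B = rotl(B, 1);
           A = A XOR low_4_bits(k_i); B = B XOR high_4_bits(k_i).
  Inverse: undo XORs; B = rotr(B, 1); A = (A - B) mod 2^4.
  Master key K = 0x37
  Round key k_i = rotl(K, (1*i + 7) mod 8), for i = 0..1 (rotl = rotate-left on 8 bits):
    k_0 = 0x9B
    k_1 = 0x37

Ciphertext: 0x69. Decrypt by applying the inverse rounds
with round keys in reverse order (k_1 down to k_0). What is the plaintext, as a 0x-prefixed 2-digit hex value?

s_0 = ciphertext = 0x69
s_1 = InvRound(s_0, k_1) = 0xC5
s_2 = InvRound(s_1, k_0) = 0x16

0x16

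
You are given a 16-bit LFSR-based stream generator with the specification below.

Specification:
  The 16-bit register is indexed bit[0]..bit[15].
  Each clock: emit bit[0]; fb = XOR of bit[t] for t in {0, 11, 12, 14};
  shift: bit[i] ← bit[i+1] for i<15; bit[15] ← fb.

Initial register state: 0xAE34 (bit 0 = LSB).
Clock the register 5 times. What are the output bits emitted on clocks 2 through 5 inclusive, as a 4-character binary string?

0101

reg_0 = 0xAE34
clock 1: out=0, reg = 0xD71A
clock 2: out=0, reg = 0x6B8D
clock 3: out=1, reg = 0xB5C6
clock 4: out=0, reg = 0xDAE3
clock 5: out=1, reg = 0x6D71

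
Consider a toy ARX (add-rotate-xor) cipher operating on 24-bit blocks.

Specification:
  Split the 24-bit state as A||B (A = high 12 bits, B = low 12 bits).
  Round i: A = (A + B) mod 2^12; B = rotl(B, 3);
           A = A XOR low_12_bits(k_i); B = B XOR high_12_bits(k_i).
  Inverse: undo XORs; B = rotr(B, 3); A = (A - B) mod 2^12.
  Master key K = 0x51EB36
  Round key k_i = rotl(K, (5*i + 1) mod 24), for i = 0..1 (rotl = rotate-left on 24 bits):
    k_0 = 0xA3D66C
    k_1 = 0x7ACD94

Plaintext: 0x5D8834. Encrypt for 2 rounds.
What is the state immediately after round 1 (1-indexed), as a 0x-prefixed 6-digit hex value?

s_0 = plaintext = 0x5D8834
s_1 = Round(s_0, k_0) = 0x860B99
s_2 = Round(s_1, k_1) = 0xE6DB61

0x860B99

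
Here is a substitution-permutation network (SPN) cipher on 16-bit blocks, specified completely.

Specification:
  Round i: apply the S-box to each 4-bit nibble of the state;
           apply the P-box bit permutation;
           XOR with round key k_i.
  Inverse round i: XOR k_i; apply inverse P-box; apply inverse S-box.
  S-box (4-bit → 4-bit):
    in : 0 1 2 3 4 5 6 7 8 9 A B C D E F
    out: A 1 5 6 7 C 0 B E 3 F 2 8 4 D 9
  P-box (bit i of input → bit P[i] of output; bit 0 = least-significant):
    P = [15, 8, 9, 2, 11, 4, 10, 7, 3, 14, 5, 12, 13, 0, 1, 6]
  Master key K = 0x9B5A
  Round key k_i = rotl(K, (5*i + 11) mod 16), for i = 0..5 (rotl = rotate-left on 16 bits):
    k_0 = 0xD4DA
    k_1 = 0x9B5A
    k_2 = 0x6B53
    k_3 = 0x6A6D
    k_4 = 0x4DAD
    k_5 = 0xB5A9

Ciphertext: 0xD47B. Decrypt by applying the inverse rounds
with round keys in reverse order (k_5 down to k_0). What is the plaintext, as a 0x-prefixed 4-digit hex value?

s_0 = ciphertext = 0xD47B
s_1 = InvRound(s_0, k_5) = 0xEB0B
s_2 = InvRound(s_1, k_4) = 0x2D5E
s_3 = InvRound(s_2, k_3) = 0x3333
s_4 = InvRound(s_3, k_2) = 0xC816
s_5 = InvRound(s_4, k_1) = 0xC768
s_6 = InvRound(s_5, k_0) = 0xD503

0xD503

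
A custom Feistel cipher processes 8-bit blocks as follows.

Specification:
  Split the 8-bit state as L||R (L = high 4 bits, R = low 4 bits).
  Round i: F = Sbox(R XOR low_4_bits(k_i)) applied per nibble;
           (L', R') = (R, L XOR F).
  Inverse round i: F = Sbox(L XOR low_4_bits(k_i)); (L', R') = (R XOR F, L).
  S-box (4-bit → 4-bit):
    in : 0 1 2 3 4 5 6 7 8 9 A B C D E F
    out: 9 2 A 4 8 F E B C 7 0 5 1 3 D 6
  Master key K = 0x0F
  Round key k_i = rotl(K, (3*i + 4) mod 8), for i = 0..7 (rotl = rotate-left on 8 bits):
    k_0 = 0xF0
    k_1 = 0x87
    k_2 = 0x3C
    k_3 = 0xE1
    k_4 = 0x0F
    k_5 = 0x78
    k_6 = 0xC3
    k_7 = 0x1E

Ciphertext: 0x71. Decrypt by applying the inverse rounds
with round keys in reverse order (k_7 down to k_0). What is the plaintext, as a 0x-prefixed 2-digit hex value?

s_0 = ciphertext = 0x71
s_1 = InvRound(s_0, k_7) = 0x67
s_2 = InvRound(s_1, k_6) = 0x86
s_3 = InvRound(s_2, k_5) = 0xF8
s_4 = InvRound(s_3, k_4) = 0x1F
s_5 = InvRound(s_4, k_3) = 0x61
s_6 = InvRound(s_5, k_2) = 0x16
s_7 = InvRound(s_6, k_1) = 0x81
s_8 = InvRound(s_7, k_0) = 0xD8

0xD8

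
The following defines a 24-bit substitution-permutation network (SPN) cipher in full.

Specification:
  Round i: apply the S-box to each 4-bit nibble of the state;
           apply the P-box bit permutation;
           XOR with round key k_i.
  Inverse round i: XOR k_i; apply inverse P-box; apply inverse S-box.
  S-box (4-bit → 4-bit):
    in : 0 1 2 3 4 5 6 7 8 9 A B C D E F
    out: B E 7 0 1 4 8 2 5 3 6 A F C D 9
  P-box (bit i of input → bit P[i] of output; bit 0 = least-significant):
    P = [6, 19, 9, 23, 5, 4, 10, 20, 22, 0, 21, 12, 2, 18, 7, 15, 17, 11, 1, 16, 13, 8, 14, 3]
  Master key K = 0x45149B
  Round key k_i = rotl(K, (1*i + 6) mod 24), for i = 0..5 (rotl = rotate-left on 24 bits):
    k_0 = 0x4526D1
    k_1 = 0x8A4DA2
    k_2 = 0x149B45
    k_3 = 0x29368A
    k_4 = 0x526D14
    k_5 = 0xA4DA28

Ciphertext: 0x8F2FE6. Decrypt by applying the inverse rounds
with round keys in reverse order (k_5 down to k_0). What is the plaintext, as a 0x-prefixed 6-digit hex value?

0x22771A

s_0 = ciphertext = 0x8F2FE6
s_1 = InvRound(s_0, k_5) = 0xCEED59
s_2 = InvRound(s_1, k_4) = 0x630760
s_3 = InvRound(s_2, k_3) = 0x085F49
s_4 = InvRound(s_3, k_2) = 0xD303D7
s_5 = InvRound(s_4, k_1) = 0x5B49C2
s_6 = InvRound(s_5, k_0) = 0x22771A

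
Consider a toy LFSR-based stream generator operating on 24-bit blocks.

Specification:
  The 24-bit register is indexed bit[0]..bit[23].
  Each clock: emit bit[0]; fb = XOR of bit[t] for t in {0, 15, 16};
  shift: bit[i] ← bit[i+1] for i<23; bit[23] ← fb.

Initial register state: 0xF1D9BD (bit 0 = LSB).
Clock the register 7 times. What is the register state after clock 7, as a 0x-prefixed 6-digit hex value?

reg_0 = 0xF1D9BD
clock 1: out=1, reg = 0xF8ECDE
clock 2: out=0, reg = 0xFC766F
clock 3: out=1, reg = 0xFE3B37
clock 4: out=1, reg = 0xFF1D9B
clock 5: out=1, reg = 0x7F8ECD
clock 6: out=1, reg = 0xBFC766
clock 7: out=0, reg = 0x5FE3B3

0x5FE3B3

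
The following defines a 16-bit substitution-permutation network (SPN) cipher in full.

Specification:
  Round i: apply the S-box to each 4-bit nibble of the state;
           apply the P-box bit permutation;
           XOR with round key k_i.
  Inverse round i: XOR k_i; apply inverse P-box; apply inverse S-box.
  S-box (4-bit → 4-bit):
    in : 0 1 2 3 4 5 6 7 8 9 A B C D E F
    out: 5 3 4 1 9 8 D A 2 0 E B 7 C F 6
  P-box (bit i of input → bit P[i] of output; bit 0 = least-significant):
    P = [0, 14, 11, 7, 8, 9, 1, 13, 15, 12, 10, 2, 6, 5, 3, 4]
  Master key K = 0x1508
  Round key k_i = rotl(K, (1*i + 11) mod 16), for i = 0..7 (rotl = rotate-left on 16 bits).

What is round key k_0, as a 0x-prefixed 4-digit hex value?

K = 0x1508
k_0 = rotl(K, (1*0+11) mod 16) = rotl(K, 11) = 0x40A8

0x40A8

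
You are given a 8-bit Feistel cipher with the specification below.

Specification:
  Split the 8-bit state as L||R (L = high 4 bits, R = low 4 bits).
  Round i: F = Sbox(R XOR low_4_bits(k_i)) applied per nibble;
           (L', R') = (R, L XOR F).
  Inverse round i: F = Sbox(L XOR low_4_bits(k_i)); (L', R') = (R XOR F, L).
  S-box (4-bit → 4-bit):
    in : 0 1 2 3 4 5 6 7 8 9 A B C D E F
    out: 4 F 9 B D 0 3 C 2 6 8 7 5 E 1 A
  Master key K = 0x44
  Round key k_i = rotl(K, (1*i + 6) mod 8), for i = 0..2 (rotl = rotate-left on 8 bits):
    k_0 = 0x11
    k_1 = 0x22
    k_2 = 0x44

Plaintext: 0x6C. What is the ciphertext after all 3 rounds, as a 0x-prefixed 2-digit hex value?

s_0 = plaintext = 0x6C
s_1 = Round(s_0, k_0) = 0xC8
s_2 = Round(s_1, k_1) = 0x84
s_3 = Round(s_2, k_2) = 0x4C

0x4C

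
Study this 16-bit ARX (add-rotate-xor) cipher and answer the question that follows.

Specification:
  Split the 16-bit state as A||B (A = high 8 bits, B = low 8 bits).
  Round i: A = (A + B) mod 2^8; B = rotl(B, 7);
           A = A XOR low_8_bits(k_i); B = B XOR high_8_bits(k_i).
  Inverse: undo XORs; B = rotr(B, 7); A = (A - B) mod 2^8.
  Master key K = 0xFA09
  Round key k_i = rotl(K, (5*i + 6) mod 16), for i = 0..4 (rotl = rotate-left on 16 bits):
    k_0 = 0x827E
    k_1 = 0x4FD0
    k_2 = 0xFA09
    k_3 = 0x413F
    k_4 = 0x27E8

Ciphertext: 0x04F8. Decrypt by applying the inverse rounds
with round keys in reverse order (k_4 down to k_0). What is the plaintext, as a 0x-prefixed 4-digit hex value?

0x2200

s_0 = ciphertext = 0x04F8
s_1 = InvRound(s_0, k_4) = 0x2DBF
s_2 = InvRound(s_1, k_3) = 0x15FD
s_3 = InvRound(s_2, k_2) = 0x0E0E
s_4 = InvRound(s_3, k_1) = 0x5C82
s_5 = InvRound(s_4, k_0) = 0x2200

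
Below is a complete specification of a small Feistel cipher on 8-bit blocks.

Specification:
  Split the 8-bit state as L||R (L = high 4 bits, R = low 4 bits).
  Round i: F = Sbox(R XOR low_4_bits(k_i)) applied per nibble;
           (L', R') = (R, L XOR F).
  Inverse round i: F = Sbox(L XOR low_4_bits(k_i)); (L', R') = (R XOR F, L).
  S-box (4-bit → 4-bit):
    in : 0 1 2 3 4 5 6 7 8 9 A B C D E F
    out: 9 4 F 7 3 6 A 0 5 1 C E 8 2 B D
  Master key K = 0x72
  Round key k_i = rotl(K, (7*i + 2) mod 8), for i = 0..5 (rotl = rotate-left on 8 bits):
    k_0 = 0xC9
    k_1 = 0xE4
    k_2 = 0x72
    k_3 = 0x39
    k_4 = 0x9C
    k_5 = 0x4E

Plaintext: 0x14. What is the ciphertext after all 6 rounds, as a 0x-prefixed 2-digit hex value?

s_0 = plaintext = 0x14
s_1 = Round(s_0, k_0) = 0x43
s_2 = Round(s_1, k_1) = 0x34
s_3 = Round(s_2, k_2) = 0x49
s_4 = Round(s_3, k_3) = 0x9D
s_5 = Round(s_4, k_4) = 0xDD
s_6 = Round(s_5, k_5) = 0xDA

0xDA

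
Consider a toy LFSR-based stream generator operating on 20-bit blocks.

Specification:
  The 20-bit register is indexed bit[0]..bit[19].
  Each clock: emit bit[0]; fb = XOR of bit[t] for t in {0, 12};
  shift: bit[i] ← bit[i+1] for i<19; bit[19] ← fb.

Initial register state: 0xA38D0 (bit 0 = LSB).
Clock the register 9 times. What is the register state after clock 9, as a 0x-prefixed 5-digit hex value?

reg_0 = 0xA38D0
clock 1: out=0, reg = 0xD1C68
clock 2: out=0, reg = 0xE8E34
clock 3: out=0, reg = 0x7471A
clock 4: out=0, reg = 0x3A38D
clock 5: out=1, reg = 0x9D1C6
clock 6: out=0, reg = 0xCE8E3
clock 7: out=1, reg = 0xE7471
clock 8: out=1, reg = 0x73A38
clock 9: out=0, reg = 0xB9D1C

0xB9D1C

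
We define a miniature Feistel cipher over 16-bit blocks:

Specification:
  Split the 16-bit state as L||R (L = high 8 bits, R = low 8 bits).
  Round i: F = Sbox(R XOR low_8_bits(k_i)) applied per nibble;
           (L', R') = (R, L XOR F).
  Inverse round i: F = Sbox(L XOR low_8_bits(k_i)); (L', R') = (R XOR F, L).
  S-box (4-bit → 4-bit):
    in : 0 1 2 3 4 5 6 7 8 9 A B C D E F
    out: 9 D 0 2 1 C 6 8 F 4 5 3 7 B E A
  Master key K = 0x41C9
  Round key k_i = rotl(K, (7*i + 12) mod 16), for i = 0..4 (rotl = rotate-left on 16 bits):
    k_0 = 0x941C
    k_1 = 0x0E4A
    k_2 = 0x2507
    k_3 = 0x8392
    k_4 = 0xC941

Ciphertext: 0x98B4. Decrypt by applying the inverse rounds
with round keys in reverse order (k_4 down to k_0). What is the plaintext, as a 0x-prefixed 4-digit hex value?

0xD171

s_0 = ciphertext = 0x98B4
s_1 = InvRound(s_0, k_4) = 0x0098
s_2 = InvRound(s_1, k_3) = 0xD800
s_3 = InvRound(s_2, k_2) = 0xBAD8
s_4 = InvRound(s_3, k_1) = 0x71BA
s_5 = InvRound(s_4, k_0) = 0xD171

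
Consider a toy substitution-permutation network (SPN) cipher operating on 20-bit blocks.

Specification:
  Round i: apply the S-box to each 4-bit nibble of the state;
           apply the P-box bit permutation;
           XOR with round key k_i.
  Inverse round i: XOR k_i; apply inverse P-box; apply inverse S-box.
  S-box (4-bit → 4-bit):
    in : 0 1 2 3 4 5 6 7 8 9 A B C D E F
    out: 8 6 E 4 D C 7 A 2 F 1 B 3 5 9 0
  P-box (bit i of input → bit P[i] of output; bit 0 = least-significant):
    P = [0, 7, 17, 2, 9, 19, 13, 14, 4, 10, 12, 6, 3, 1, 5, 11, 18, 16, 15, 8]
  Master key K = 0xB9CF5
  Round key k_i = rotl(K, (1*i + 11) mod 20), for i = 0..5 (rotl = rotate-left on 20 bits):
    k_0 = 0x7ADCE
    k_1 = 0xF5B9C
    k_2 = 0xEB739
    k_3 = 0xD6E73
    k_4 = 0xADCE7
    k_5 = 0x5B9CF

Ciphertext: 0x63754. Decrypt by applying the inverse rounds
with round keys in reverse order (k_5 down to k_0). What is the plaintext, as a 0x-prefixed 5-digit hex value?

s_0 = ciphertext = 0x63754
s_1 = InvRound(s_0, k_5) = 0x1BCA6
s_2 = InvRound(s_1, k_4) = 0x8F02D
s_3 = InvRound(s_2, k_3) = 0x6B9A0
s_4 = InvRound(s_3, k_2) = 0xFECCC
s_5 = InvRound(s_4, k_1) = 0x5F9DF
s_6 = InvRound(s_5, k_0) = 0xFF60D

0xFF60D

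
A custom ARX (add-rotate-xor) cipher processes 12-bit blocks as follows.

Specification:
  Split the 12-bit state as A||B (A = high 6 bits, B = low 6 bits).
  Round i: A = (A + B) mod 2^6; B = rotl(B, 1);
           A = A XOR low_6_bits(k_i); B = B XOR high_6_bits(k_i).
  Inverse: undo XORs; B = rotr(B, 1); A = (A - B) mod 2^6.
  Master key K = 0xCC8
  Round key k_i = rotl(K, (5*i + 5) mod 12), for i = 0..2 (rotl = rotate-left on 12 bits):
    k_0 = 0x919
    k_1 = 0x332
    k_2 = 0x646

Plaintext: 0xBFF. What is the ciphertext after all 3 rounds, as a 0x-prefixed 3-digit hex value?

s_0 = plaintext = 0xBFF
s_1 = Round(s_0, k_0) = 0xDDB
s_2 = Round(s_1, k_1) = 0x83A
s_3 = Round(s_2, k_2) = 0x72C

0x72C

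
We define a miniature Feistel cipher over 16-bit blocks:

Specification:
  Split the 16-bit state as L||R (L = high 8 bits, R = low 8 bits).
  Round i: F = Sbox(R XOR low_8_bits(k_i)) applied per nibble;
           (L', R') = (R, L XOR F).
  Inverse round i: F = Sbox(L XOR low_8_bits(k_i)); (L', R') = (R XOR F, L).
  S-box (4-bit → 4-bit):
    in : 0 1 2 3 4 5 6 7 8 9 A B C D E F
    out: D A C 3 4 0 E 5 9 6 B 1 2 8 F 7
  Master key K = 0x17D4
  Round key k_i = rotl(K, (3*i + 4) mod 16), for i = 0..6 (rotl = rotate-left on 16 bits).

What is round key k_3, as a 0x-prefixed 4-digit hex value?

K = 0x17D4
k_0 = rotl(K, (3*0+4) mod 16) = rotl(K, 4) = 0x7D41
k_1 = rotl(K, (3*1+4) mod 16) = rotl(K, 7) = 0xEA0B
k_2 = rotl(K, (3*2+4) mod 16) = rotl(K, 10) = 0x505F
k_3 = rotl(K, (3*3+4) mod 16) = rotl(K, 13) = 0x82FA

0x82FA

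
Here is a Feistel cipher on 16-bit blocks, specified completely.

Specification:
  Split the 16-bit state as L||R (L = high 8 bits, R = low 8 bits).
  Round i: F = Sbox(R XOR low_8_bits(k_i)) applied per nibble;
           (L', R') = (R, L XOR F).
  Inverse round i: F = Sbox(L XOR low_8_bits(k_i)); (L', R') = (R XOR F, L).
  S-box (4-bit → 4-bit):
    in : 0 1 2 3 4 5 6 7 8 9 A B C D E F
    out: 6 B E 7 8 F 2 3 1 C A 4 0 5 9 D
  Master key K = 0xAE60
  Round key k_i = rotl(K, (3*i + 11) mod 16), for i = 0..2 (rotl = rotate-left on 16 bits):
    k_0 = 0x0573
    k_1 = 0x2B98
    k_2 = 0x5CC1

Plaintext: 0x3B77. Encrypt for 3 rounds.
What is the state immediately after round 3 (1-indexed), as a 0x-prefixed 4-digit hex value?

s_0 = plaintext = 0x3B77
s_1 = Round(s_0, k_0) = 0x7753
s_2 = Round(s_1, k_1) = 0x5373
s_3 = Round(s_2, k_2) = 0x731D

0x731D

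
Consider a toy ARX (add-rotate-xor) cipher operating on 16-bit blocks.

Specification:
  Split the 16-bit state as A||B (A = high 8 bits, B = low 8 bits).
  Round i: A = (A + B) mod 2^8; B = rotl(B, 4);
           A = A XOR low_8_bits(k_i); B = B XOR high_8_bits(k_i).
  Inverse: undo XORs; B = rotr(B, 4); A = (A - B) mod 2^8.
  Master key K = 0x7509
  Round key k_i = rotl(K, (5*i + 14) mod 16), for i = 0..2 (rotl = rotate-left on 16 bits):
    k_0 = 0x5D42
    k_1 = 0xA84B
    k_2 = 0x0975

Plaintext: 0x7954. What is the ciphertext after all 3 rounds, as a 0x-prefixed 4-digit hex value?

0x609B

s_0 = plaintext = 0x7954
s_1 = Round(s_0, k_0) = 0x8F18
s_2 = Round(s_1, k_1) = 0xEC29
s_3 = Round(s_2, k_2) = 0x609B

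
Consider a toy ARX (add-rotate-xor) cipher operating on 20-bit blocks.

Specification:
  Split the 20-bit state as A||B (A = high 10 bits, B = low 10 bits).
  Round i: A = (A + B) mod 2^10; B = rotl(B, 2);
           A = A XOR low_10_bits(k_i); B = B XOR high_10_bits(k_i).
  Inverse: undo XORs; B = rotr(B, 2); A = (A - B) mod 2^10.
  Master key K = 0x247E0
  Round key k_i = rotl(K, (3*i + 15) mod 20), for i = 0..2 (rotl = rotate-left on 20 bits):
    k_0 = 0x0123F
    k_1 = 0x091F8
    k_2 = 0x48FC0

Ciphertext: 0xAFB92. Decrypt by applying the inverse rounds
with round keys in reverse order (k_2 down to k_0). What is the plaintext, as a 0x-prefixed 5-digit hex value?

0x77A19

s_0 = ciphertext = 0xAFB92
s_1 = InvRound(s_0, k_2) = 0xF49AC
s_2 = InvRound(s_1, k_1) = 0x72062
s_3 = InvRound(s_2, k_0) = 0x77A19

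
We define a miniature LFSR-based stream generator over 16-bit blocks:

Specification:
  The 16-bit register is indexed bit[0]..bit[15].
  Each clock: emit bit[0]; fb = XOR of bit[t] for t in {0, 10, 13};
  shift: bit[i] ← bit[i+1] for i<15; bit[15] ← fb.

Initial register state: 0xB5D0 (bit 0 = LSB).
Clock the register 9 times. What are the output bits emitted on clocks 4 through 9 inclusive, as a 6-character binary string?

reg_0 = 0xB5D0
clock 1: out=0, reg = 0x5AE8
clock 2: out=0, reg = 0x2D74
clock 3: out=0, reg = 0x16BA
clock 4: out=0, reg = 0x8B5D
clock 5: out=1, reg = 0xC5AE
clock 6: out=0, reg = 0xE2D7
clock 7: out=1, reg = 0x716B
clock 8: out=1, reg = 0x38B5
clock 9: out=1, reg = 0x1C5A

010111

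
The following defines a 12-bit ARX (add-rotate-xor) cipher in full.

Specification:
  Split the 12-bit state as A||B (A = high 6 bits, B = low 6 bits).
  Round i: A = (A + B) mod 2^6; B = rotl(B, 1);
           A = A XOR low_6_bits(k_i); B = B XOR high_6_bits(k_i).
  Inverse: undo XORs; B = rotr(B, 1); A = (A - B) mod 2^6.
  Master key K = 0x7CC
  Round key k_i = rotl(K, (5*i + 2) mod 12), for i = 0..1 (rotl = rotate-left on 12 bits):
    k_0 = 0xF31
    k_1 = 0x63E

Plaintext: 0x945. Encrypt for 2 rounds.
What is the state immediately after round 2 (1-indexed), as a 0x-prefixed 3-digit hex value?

0xBF5

s_0 = plaintext = 0x945
s_1 = Round(s_0, k_0) = 0x6F6
s_2 = Round(s_1, k_1) = 0xBF5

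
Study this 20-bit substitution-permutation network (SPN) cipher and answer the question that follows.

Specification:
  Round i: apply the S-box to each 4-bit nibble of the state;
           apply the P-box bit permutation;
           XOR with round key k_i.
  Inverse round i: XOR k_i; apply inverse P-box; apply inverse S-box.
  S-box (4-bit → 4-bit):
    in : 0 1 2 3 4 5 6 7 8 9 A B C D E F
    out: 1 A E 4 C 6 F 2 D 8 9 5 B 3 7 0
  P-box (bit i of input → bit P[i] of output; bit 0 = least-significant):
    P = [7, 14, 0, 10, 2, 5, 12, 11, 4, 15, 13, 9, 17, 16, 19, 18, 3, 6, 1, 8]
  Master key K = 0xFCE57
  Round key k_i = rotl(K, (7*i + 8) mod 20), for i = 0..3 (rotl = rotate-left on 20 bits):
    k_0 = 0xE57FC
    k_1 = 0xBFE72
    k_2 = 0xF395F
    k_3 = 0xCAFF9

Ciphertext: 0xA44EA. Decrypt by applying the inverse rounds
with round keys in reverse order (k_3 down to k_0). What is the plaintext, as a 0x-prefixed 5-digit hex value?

0x19B86

s_0 = ciphertext = 0xA44EA
s_1 = InvRound(s_0, k_3) = 0x4A695
s_2 = InvRound(s_1, k_2) = 0x6E14A
s_3 = InvRound(s_2, k_1) = 0xA2A29
s_4 = InvRound(s_3, k_0) = 0x19B86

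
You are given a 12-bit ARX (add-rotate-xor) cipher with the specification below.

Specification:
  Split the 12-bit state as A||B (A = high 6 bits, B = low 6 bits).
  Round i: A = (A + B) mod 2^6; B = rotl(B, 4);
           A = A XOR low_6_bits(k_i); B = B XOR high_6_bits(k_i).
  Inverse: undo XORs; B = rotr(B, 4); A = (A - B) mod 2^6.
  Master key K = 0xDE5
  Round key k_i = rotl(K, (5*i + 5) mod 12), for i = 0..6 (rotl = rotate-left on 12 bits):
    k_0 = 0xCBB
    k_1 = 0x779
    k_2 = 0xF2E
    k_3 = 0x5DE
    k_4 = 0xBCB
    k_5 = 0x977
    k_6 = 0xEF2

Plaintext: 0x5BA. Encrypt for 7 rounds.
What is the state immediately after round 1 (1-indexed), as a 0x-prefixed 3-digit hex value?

0xADC

s_0 = plaintext = 0x5BA
s_1 = Round(s_0, k_0) = 0xADC
s_2 = Round(s_1, k_1) = 0xF9A
s_3 = Round(s_2, k_2) = 0xD9A
s_4 = Round(s_3, k_3) = 0x3B1
s_5 = Round(s_4, k_4) = 0xD33
s_6 = Round(s_5, k_5) = 0x419
s_7 = Round(s_6, k_6) = 0x6ED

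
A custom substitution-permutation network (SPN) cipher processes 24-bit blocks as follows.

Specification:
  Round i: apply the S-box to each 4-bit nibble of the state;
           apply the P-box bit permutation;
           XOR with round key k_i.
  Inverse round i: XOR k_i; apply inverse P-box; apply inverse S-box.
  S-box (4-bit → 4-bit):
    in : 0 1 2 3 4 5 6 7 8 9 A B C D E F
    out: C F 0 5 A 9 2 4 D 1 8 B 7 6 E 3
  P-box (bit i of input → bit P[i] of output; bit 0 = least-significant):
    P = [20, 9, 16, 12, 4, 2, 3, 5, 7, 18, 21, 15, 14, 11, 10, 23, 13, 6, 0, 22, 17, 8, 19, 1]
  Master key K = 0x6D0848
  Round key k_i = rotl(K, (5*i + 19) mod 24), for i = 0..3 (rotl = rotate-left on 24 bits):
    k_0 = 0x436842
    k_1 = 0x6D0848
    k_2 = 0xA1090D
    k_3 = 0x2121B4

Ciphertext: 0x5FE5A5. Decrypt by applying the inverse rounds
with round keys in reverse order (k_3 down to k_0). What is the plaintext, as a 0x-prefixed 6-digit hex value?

s_0 = ciphertext = 0x5FE5A5
s_1 = InvRound(s_0, k_3) = 0x303E99
s_2 = InvRound(s_1, k_2) = 0x6909F1
s_3 = InvRound(s_2, k_1) = 0x672F82
s_4 = InvRound(s_3, k_0) = 0x663C26

0x663C26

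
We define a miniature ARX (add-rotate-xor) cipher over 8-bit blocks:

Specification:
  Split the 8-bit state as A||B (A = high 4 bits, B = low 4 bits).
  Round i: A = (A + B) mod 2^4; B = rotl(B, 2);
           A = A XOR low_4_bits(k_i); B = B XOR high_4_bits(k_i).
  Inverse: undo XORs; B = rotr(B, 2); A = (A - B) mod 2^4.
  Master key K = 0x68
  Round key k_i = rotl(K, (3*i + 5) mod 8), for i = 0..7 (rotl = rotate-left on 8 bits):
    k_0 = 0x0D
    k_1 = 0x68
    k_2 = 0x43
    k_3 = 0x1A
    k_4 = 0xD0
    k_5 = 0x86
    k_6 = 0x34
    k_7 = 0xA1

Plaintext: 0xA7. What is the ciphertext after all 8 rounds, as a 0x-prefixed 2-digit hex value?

s_0 = plaintext = 0xA7
s_1 = Round(s_0, k_0) = 0xCD
s_2 = Round(s_1, k_1) = 0x11
s_3 = Round(s_2, k_2) = 0x10
s_4 = Round(s_3, k_3) = 0xB1
s_5 = Round(s_4, k_4) = 0xC9
s_6 = Round(s_5, k_5) = 0x3E
s_7 = Round(s_6, k_6) = 0x58
s_8 = Round(s_7, k_7) = 0xC8

0xC8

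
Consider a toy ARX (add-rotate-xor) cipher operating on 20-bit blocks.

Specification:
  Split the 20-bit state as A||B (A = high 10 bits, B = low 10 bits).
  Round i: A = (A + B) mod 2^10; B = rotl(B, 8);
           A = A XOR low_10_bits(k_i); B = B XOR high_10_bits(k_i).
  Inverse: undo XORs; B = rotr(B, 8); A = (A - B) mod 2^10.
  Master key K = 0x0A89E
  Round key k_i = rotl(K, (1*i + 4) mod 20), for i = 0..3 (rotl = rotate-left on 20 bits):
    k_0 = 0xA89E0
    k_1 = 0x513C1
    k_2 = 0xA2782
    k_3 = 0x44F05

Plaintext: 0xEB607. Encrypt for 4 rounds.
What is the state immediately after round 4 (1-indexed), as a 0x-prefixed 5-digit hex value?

s_0 = plaintext = 0xEB607
s_1 = Round(s_0, k_0) = 0x15123
s_2 = Round(s_1, k_1) = 0xADA0C
s_3 = Round(s_2, k_2) = 0xD020A
s_4 = Round(s_3, k_3) = 0x93F91

0x93F91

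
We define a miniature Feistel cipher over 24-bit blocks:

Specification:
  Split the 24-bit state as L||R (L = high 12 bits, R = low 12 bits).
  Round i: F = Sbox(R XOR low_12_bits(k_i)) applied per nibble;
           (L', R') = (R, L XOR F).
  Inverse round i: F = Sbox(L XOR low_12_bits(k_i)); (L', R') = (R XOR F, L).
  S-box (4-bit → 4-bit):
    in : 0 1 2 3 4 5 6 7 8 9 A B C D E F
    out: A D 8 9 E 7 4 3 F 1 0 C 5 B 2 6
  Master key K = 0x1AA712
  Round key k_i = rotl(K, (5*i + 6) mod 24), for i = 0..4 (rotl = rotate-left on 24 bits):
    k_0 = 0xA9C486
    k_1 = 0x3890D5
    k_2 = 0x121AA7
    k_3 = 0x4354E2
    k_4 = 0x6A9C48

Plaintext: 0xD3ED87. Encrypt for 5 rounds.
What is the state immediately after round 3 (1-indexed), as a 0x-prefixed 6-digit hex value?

0x8634CD

s_0 = plaintext = 0xD3ED87
s_1 = Round(s_0, k_0) = 0xD87C93
s_2 = Round(s_1, k_1) = 0xC93863
s_3 = Round(s_2, k_2) = 0x8634CD
s_4 = Round(s_3, k_3) = 0x4CD2E5
s_5 = Round(s_4, k_4) = 0x2E56C6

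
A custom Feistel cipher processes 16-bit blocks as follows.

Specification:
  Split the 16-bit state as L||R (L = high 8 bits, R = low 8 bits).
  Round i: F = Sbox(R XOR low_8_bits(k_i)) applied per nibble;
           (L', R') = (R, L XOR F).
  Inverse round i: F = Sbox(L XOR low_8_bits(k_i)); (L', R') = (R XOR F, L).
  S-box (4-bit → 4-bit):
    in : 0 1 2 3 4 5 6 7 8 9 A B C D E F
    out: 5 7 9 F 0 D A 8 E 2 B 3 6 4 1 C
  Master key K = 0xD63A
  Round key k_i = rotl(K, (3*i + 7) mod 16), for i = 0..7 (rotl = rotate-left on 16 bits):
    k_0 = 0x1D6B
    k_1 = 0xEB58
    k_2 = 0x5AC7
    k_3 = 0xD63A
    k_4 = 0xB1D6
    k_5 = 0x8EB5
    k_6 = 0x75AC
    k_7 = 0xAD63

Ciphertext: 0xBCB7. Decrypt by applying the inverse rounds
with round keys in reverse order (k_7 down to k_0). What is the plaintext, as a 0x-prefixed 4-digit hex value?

0x44C5

s_0 = ciphertext = 0xBCB7
s_1 = InvRound(s_0, k_7) = 0xFBBC
s_2 = InvRound(s_1, k_6) = 0x64FB
s_3 = InvRound(s_2, k_5) = 0xBC64
s_4 = InvRound(s_3, k_4) = 0xCFBC
s_5 = InvRound(s_4, k_3) = 0x71CF
s_6 = InvRound(s_5, k_2) = 0xF571
s_7 = InvRound(s_6, k_1) = 0xC5F5
s_8 = InvRound(s_7, k_0) = 0x44C5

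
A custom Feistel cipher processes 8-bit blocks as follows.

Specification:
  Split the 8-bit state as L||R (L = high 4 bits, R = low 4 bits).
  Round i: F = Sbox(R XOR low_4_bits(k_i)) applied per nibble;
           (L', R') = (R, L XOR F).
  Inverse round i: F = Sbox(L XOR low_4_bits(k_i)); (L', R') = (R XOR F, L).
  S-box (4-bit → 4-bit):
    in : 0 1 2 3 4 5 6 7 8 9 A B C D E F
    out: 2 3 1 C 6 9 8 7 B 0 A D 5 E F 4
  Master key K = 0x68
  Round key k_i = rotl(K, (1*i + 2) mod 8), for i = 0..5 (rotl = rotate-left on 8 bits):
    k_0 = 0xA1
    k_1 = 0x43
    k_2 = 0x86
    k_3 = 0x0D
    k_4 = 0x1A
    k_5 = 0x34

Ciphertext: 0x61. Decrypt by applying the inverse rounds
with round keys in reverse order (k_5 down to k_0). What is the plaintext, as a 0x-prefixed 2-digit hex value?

0xFB

s_0 = ciphertext = 0x61
s_1 = InvRound(s_0, k_5) = 0x06
s_2 = InvRound(s_1, k_4) = 0xC0
s_3 = InvRound(s_2, k_3) = 0x3C
s_4 = InvRound(s_3, k_2) = 0x53
s_5 = InvRound(s_4, k_1) = 0xB5
s_6 = InvRound(s_5, k_0) = 0xFB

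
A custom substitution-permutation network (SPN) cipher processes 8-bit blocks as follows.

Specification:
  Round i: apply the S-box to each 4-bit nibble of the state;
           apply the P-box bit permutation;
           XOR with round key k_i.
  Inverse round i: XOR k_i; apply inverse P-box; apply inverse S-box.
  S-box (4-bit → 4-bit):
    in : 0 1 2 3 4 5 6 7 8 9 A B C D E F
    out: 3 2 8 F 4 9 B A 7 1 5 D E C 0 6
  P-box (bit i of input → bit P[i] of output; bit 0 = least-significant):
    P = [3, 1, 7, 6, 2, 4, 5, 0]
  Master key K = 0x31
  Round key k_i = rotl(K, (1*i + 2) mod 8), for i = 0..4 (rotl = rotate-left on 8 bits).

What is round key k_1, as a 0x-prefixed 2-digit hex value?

0x89

K = 0x31
k_0 = rotl(K, (1*0+2) mod 8) = rotl(K, 2) = 0xC4
k_1 = rotl(K, (1*1+2) mod 8) = rotl(K, 3) = 0x89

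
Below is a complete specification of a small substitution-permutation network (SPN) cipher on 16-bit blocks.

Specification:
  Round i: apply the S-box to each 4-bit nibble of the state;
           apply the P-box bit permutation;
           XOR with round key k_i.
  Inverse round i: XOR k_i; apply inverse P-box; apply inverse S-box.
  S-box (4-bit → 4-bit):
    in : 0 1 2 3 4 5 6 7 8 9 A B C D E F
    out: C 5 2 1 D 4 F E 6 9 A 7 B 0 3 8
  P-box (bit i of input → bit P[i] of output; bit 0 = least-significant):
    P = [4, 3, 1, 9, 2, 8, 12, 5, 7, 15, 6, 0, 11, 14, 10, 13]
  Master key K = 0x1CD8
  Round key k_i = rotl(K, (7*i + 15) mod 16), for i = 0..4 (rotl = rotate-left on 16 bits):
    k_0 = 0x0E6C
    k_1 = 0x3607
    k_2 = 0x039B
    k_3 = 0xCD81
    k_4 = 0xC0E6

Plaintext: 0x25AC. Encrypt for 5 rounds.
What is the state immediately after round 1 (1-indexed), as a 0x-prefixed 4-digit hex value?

s_0 = plaintext = 0x25AC
s_1 = Round(s_0, k_0) = 0x4D14
s_2 = Round(s_1, k_1) = 0x0811
s_3 = Round(s_2, k_2) = 0xB7CD
s_4 = Round(s_3, k_3) = 0x00E4
s_5 = Round(s_4, k_4) = 0xE7B1

0x4D14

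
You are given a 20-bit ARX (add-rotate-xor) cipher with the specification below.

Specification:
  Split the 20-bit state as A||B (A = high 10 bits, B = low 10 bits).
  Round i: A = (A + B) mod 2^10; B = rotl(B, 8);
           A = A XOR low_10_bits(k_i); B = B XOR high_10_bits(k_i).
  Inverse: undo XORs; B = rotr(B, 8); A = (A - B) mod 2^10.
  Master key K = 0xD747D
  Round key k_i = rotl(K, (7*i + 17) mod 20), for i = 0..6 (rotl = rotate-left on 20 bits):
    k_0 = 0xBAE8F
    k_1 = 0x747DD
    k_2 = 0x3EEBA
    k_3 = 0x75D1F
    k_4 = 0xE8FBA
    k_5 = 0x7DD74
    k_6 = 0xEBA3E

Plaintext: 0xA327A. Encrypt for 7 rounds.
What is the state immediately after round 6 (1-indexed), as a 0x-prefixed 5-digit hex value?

s_0 = plaintext = 0xA327A
s_1 = Round(s_0, k_0) = 0xE2475
s_2 = Round(s_1, k_1) = 0x08CCC
s_3 = Round(s_2, k_2) = 0x954C8
s_4 = Round(s_3, k_3) = 0x809E5
s_5 = Round(s_4, k_4) = 0x176DA
s_6 = Round(s_5, k_5) = 0x90F41
s_7 = Round(s_6, k_6) = 0xEEA7E

0x90F41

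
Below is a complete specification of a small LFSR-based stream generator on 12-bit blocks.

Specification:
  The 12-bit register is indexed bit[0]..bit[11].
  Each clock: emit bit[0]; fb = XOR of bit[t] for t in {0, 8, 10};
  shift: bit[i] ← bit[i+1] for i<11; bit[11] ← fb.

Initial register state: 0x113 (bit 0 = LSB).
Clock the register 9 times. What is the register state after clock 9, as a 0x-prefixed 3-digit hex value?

0xED0

reg_0 = 0x113
clock 1: out=1, reg = 0x089
clock 2: out=1, reg = 0x844
clock 3: out=0, reg = 0x422
clock 4: out=0, reg = 0xA11
clock 5: out=1, reg = 0xD08
clock 6: out=0, reg = 0x684
clock 7: out=0, reg = 0xB42
clock 8: out=0, reg = 0xDA1
clock 9: out=1, reg = 0xED0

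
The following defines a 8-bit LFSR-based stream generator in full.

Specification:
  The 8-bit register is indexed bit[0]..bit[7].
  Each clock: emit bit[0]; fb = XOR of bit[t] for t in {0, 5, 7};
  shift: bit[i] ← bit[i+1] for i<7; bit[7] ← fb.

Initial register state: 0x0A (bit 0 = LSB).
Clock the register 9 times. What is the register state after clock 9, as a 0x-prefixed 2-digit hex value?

reg_0 = 0x0A
clock 1: out=0, reg = 0x05
clock 2: out=1, reg = 0x82
clock 3: out=0, reg = 0xC1
clock 4: out=1, reg = 0x60
clock 5: out=0, reg = 0xB0
clock 6: out=0, reg = 0x58
clock 7: out=0, reg = 0x2C
clock 8: out=0, reg = 0x96
clock 9: out=0, reg = 0xCB

0xCB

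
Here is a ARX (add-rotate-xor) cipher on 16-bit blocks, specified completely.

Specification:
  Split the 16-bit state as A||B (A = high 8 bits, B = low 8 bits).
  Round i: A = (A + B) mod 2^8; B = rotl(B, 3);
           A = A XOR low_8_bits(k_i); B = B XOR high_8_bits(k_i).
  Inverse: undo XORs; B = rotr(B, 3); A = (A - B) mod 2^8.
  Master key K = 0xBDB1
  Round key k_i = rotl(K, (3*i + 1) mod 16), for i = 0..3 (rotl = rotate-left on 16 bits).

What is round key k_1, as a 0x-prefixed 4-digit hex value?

0xDB1B

K = 0xBDB1
k_0 = rotl(K, (3*0+1) mod 16) = rotl(K, 1) = 0x7B63
k_1 = rotl(K, (3*1+1) mod 16) = rotl(K, 4) = 0xDB1B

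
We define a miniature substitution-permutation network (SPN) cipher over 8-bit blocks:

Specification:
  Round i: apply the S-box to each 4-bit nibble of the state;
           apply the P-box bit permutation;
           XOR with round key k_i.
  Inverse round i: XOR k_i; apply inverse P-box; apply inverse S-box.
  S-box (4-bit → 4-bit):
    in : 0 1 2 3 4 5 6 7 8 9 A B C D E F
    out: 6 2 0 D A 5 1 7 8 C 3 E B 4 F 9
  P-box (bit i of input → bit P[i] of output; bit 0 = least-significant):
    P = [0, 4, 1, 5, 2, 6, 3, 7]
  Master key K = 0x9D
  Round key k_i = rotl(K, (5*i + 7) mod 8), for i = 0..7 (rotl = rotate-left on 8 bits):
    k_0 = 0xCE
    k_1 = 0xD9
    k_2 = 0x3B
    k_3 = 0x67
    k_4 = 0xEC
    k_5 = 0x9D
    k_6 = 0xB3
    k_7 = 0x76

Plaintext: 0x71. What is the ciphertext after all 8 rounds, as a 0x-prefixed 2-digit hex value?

s_0 = plaintext = 0x71
s_1 = Round(s_0, k_0) = 0x92
s_2 = Round(s_1, k_1) = 0x51
s_3 = Round(s_2, k_2) = 0x27
s_4 = Round(s_3, k_3) = 0x74
s_5 = Round(s_4, k_4) = 0x90
s_6 = Round(s_5, k_5) = 0x07
s_7 = Round(s_6, k_6) = 0xE8
s_8 = Round(s_7, k_7) = 0x9A

0x9A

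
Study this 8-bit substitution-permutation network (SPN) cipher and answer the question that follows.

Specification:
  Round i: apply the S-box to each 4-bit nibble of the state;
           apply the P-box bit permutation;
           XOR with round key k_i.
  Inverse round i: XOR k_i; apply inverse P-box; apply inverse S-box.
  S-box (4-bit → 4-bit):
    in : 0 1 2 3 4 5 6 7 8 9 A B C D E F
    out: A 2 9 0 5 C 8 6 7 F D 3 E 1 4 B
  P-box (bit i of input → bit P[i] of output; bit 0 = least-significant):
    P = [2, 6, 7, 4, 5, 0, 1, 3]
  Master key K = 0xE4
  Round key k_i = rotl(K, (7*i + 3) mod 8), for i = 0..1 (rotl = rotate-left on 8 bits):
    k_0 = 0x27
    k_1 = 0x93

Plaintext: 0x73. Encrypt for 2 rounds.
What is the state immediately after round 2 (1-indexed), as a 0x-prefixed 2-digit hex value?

0x3F

s_0 = plaintext = 0x73
s_1 = Round(s_0, k_0) = 0x24
s_2 = Round(s_1, k_1) = 0x3F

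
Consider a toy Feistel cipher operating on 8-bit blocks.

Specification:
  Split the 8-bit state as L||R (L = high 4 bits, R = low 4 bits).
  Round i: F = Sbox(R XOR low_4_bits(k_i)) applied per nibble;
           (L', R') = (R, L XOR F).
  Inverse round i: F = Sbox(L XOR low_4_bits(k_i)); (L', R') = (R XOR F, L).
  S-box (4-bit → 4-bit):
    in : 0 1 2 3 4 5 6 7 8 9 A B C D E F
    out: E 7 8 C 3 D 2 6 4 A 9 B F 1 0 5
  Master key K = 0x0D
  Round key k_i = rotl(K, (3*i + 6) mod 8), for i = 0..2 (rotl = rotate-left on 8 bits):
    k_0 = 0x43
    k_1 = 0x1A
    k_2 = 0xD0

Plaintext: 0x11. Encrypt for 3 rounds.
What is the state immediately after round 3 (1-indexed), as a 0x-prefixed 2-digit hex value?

0xD8

s_0 = plaintext = 0x11
s_1 = Round(s_0, k_0) = 0x19
s_2 = Round(s_1, k_1) = 0x9D
s_3 = Round(s_2, k_2) = 0xD8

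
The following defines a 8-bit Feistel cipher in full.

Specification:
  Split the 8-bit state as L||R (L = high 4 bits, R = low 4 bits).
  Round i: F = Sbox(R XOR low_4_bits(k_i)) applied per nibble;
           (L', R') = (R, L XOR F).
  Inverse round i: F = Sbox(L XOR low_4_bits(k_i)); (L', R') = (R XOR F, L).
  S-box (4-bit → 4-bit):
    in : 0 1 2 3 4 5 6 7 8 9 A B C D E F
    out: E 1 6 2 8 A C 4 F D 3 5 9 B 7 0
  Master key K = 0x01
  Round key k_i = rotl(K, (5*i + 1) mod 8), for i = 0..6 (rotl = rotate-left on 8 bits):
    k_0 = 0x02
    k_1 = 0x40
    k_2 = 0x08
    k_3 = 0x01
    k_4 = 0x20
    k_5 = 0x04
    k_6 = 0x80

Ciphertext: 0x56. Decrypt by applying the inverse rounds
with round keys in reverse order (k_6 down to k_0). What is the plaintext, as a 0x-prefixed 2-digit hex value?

0xF7

s_0 = ciphertext = 0x56
s_1 = InvRound(s_0, k_6) = 0xC5
s_2 = InvRound(s_1, k_5) = 0xAC
s_3 = InvRound(s_2, k_4) = 0xFA
s_4 = InvRound(s_3, k_3) = 0xDF
s_5 = InvRound(s_4, k_2) = 0x5D
s_6 = InvRound(s_5, k_1) = 0x75
s_7 = InvRound(s_6, k_0) = 0xF7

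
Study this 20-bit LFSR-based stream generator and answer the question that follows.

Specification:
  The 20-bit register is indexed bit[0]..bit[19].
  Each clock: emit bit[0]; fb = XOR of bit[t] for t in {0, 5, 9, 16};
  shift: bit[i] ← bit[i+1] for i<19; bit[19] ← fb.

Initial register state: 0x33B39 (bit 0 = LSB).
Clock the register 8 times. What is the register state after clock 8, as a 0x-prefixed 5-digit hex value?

0x9E33B

reg_0 = 0x33B39
clock 1: out=1, reg = 0x19D9C
clock 2: out=0, reg = 0x8CECE
clock 3: out=0, reg = 0xC6767
clock 4: out=1, reg = 0xE33B3
clock 5: out=1, reg = 0xF19D9
clock 6: out=1, reg = 0x78CEC
clock 7: out=0, reg = 0x3C676
clock 8: out=0, reg = 0x9E33B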